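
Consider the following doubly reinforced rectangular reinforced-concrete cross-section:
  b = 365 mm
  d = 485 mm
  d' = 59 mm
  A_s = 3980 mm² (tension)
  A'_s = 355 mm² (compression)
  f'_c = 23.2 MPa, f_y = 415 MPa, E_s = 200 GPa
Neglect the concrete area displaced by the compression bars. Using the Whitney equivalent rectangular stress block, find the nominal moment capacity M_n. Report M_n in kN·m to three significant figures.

M_n ≈ 635 kN·m

Assume both tension and compression steel yield.
Net tension couple steel: A_s − A'_s = 3625 mm².
a = (A_s − A'_s) f_y / (0.85 f'_c b) = 1504375/(0.85 × 23.2 × 365) = 209.00 mm.
c = a/β₁ = 209.00/0.85 = 245.88 mm; ε'_s = 0.003(c − d')/c = 0.0023 ≥ f_y/E_s = 0.0021, so compression steel does yield.
M_n = (A_s − A'_s) f_y (d − a/2) + A'_s f_y (d − d') = [1504375 × (485 − 104.5) + 147325 × (485 − 59)] × 10⁻⁶ = 572.41 + 62.76 = 635.17 kN·m.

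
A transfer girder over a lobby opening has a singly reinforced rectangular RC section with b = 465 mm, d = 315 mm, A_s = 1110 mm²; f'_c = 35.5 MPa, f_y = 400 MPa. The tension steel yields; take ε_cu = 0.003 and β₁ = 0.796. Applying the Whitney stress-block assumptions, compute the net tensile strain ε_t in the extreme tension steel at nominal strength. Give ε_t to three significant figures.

ε_t ≈ 0.0208

a = A_s f_y/(0.85 f'_c b) = 31.64 mm.
β₁ = 0.796, so c = a/β₁ = 31.64/0.796 = 39.75 mm.
From the linear strain diagram with ε_cu = 0.003: ε_t = 0.003 (d − c)/c = 0.003 × (315 − 39.75)/39.75 = 0.0208.
Since ε_t ≥ 0.005, the section is tension-controlled.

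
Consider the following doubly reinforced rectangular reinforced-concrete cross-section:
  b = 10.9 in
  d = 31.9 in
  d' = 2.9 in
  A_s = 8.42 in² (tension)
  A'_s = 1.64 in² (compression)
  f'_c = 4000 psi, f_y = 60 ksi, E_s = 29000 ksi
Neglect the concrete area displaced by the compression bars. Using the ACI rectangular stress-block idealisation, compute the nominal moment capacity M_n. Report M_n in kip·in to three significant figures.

Assume both steels yield.
a = (A_s − A'_s) f_y/(0.85 f'_c b) = (8.42 − 1.64) × 60/(0.85 × 4 × 10.9) = 10.977 in.
c = a/β₁ = 10.977/0.85 = 12.914 in; ε'_s = 0.003(c − d')/c = 0.0023 ≥ ε_y = 0.0021, so the compression steel yields.
M_n = (A_s − A'_s) f_y (d − a/2) + A'_s f_y (d − d') = 406.8 × (31.9 − 5.4885) + 98.4 × (31.9 − 2.9) = 10744.2 + 2853.6 = 13597.8 kip·in.

M_n ≈ 13600 kip·in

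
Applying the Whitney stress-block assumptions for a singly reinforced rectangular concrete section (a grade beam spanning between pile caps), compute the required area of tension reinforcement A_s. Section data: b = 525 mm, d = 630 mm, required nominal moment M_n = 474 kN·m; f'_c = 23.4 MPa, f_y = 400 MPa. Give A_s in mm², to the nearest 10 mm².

A_s ≈ 2000 mm²

With M_n = 0.85 f'_c a b (d − a/2), solve the quadratic for a:
a = d − √(d² − 2M_n/(0.85 f'_c b)) = 630 − √(630² − 2 × 474×10⁶/(0.85 × 23.4 × 525)) = 76.72 mm.
A_s = 0.85 f'_c a b / f_y = 0.85 × 23.4 × 76.72 × 525 / 400 = 2002.8 mm².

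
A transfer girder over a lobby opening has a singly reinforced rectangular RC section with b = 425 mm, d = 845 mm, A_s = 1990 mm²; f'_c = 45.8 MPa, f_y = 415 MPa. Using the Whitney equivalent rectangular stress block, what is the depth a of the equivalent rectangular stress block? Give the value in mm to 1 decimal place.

T = A_s f_y = 1990 × 415 = 825850 N = 825.85 kN.
Setting C = 0.85 f'_c a b equal to T: a = 825850/(0.85 × 45.8 × 425) = 49.9 mm.

a ≈ 49.9 mm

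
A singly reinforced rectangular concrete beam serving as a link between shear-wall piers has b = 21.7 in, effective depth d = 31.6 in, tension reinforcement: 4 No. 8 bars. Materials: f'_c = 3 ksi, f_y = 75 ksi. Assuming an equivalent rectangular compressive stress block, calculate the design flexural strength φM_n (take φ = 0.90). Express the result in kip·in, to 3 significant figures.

A_s = 4 × 0.79 = 3.16 in².
T = A_s f_y = 3.16 × 75 = 237 kips.
a = T/(0.85 f'_c b) = 237/(0.85 × 3 × 21.7) = 4.283 in.
M_n = T(d − a/2) = 237 × (31.6 − 2.1415) = 6981.7 kip·in.
φM_n = 0.90 × 6981.7 = 6283.5 kip·in.

φM_n ≈ 6280 kip·in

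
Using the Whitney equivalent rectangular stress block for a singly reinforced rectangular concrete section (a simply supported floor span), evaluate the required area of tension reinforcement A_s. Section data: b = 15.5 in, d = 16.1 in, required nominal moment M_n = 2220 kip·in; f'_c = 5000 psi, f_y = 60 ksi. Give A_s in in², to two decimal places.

From M_n = 0.85 f'_c a b (d − a/2):
a = d − √(d² − 2M_n/(0.85 f'_c b)) = 16.1 − √(16.1² − 2 × 2220/(0.85 × 5 × 15.5)) = 2.250 in.
A_s = 0.85 f'_c a b / f_y = 0.85 × 5 × 2.250 × 15.5 / 60 = 2.470 in².

A_s ≈ 2.47 in²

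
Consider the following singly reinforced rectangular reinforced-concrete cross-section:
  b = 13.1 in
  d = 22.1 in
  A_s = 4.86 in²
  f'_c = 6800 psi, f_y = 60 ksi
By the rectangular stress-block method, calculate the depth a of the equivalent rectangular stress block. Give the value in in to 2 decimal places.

T = A_s f_y = 4.86 × 60 = 291.6 kips.
a = T/(0.85 f'_c b) = 291.6/(0.85 × 6.8 × 13.1) = 3.85 in.

a ≈ 3.85 in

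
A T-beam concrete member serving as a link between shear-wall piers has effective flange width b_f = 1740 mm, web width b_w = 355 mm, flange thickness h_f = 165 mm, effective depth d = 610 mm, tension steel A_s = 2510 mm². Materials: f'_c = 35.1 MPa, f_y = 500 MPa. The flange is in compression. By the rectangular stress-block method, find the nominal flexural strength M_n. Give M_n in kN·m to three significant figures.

M_n ≈ 750 kN·m

Tension: T = A_s f_y = 2510 × 500 = 1255000 N.
Try a within the flange: a = T/(0.85 f'_c b_f) = 1255000/(0.85 × 35.1 × 1740) = 24.18 mm.
Since a = 24.18 ≤ h_f = 165 mm, the stress block lies entirely in the flange; analyse as a rectangular beam of width b_f.
M_n = T(d − a/2) = 1255000 × (610 − 12.09) = 750.38 × 10⁶ N·mm.
M_n = 750.38 kN·m.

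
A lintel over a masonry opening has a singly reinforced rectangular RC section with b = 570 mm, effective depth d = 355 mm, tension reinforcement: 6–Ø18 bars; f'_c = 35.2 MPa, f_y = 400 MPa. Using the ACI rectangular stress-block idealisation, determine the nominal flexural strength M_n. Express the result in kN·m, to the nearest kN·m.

A_s = 6 × 254 = 1524 mm².
T = A_s f_y = 1524 × 400 = 609600 N = 609.6 kN.
From C = T: a = T/(0.85 f'_c b) = 609600/(0.85 × 35.2 × 570) = 35.74 mm.
M_n = T(d − a/2) = 609.6 kN × (355 − 17.87) mm = 205.51 kN·m.

M_n ≈ 206 kN·m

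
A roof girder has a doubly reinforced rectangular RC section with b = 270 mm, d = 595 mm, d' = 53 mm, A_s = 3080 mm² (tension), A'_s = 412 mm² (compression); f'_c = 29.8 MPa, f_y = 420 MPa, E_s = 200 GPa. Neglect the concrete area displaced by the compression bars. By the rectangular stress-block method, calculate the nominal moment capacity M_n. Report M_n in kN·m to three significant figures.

M_n ≈ 669 kN·m

Assume both tension and compression steel yield.
Net tension couple steel: A_s − A'_s = 2668 mm².
a = (A_s − A'_s) f_y / (0.85 f'_c b) = 1120560/(0.85 × 29.8 × 270) = 163.85 mm.
c = a/β₁ = 163.85/0.837 = 195.76 mm; ε'_s = 0.003(c − d')/c = 0.0022 ≥ f_y/E_s = 0.0021, so compression steel does yield.
M_n = (A_s − A'_s) f_y (d − a/2) + A'_s f_y (d − d') = [1120560 × (595 − 81.925) + 173040 × (595 − 53)] × 10⁻⁶ = 574.93 + 93.79 = 668.72 kN·m.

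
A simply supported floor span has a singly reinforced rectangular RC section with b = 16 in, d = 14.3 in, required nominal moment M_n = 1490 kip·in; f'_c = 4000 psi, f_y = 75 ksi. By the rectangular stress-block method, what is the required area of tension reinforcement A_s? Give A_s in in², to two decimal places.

From M_n = 0.85 f'_c a b (d − a/2):
a = d − √(d² − 2M_n/(0.85 f'_c b)) = 14.3 − √(14.3² − 2 × 1490/(0.85 × 4 × 16)) = 2.064 in.
A_s = 0.85 f'_c a b / f_y = 0.85 × 4 × 2.064 × 16 / 75 = 1.497 in².

A_s ≈ 1.50 in²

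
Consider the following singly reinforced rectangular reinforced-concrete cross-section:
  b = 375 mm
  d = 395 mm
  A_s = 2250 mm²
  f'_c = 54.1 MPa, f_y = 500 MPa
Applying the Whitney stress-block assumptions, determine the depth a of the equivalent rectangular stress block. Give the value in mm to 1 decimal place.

a ≈ 65.2 mm

T = A_s f_y = 2250 × 500 = 1125000 N = 1125 kN.
Setting C = 0.85 f'_c a b equal to T: a = 1125000/(0.85 × 54.1 × 375) = 65.2 mm.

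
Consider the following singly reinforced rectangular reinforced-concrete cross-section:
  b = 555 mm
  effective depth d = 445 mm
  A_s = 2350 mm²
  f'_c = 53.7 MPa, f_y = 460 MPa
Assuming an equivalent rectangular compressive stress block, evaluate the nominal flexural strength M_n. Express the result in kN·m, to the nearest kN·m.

M_n ≈ 458 kN·m

T = A_s f_y = 2350 × 460 = 1081000 N = 1081 kN.
From C = T: a = T/(0.85 f'_c b) = 1081000/(0.85 × 53.7 × 555) = 42.67 mm.
M_n = T(d − a/2) = 1081 kN × (445 − 21.335) mm = 457.98 kN·m.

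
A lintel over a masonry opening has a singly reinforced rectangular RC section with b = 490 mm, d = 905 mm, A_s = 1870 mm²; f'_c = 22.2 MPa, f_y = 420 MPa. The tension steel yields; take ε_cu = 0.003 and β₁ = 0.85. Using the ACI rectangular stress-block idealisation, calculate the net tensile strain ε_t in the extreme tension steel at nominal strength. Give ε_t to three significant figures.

ε_t ≈ 0.0242

a = A_s f_y/(0.85 f'_c b) = 84.94 mm.
β₁ = 0.85, so c = a/β₁ = 84.94/0.85 = 99.93 mm.
From the linear strain diagram with ε_cu = 0.003: ε_t = 0.003 (d − c)/c = 0.003 × (905 − 99.93)/99.93 = 0.0242.
Since ε_t ≥ 0.005, the section is tension-controlled.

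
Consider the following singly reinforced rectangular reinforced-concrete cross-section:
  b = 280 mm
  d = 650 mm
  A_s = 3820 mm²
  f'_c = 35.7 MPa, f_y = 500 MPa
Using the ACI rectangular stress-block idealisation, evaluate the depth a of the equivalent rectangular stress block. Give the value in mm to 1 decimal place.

T = A_s f_y = 3820 × 500 = 1910000 N = 1910 kN.
Setting C = 0.85 f'_c a b equal to T: a = 1910000/(0.85 × 35.7 × 280) = 224.8 mm.

a ≈ 224.8 mm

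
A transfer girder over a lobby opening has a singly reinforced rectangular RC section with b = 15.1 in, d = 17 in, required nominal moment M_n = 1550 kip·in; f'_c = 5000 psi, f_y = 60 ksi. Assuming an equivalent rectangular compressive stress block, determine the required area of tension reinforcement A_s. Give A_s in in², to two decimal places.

A_s ≈ 1.59 in²

From M_n = 0.85 f'_c a b (d − a/2):
a = d − √(d² − 2M_n/(0.85 f'_c b)) = 17 − √(17² − 2 × 1550/(0.85 × 5 × 15.1)) = 1.486 in.
A_s = 0.85 f'_c a b / f_y = 0.85 × 5 × 1.486 × 15.1 / 60 = 1.589 in².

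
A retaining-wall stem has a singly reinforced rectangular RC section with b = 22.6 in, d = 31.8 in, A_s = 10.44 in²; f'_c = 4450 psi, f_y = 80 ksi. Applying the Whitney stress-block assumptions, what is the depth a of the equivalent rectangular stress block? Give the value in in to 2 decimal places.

T = A_s f_y = 10.44 × 80 = 835.2 kips.
a = T/(0.85 f'_c b) = 835.2/(0.85 × 4.45 × 22.6) = 9.77 in.

a ≈ 9.77 in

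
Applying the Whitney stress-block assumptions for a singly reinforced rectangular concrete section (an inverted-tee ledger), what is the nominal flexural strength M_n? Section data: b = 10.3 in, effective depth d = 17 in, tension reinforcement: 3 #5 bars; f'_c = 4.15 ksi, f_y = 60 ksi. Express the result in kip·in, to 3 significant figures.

A_s = 3 × 0.31 = 0.93 in².
T = A_s f_y = 0.93 × 60 = 55.8 kips.
a = T/(0.85 f'_c b) = 55.8/(0.85 × 4.15 × 10.3) = 1.536 in.
M_n = T(d − a/2) = 55.8 × (17 − 0.768) = 905.7 kip·in.

M_n ≈ 906 kip·in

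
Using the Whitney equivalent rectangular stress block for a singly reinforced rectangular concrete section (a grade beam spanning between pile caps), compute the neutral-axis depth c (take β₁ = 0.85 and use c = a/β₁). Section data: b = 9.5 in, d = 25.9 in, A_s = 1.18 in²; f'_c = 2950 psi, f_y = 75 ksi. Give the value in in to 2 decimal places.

c ≈ 4.37 in

T = A_s f_y = 1.18 × 75 = 88.5 kips.
a = T/(0.85 f'_c b) = 88.5/(0.85 × 2.95 × 9.5) = 3.7152 in.
With β₁ = 0.85, c = a/β₁ = 3.7152/0.85 = 4.37 in.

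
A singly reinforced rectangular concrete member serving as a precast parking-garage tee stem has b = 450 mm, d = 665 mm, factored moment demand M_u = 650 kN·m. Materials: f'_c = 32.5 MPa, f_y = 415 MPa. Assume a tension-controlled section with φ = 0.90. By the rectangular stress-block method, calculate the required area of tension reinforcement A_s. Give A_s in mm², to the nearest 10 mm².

A_s ≈ 2820 mm²

M_n = M_u/φ = 650/0.90 = 722.222 kN·m.
With M_n = 0.85 f'_c a b (d − a/2), solve the quadratic for a:
a = d − √(d² − 2M_n/(0.85 f'_c b)) = 665 − √(665² − 2 × 722.222×10⁶/(0.85 × 32.5 × 450)) = 94.01 mm.
A_s = 0.85 f'_c a b / f_y = 0.85 × 32.5 × 94.01 × 450 / 415 = 2816.1 mm².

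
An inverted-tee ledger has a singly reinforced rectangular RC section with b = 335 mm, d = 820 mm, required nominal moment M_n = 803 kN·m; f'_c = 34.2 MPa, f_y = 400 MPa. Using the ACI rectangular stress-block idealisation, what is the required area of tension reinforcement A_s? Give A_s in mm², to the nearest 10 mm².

With M_n = 0.85 f'_c a b (d − a/2), solve the quadratic for a:
a = d − √(d² − 2M_n/(0.85 f'_c b)) = 820 − √(820² − 2 × 803×10⁶/(0.85 × 34.2 × 335)) = 107.62 mm.
A_s = 0.85 f'_c a b / f_y = 0.85 × 34.2 × 107.62 × 335 / 400 = 2620.1 mm².

A_s ≈ 2620 mm²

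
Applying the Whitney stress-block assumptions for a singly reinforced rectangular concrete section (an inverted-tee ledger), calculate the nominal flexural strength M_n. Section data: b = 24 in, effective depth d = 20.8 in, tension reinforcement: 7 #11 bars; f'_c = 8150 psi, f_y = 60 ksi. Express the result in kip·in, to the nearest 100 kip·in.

A_s = 7 × 1.56 = 10.92 in².
T = A_s f_y = 10.92 × 60 = 655.2 kips.
a = T/(0.85 f'_c b) = 655.2/(0.85 × 8.15 × 24) = 3.941 in.
M_n = T(d − a/2) = 655.2 × (20.8 − 1.9705) = 12337.1 kip·in.

M_n ≈ 12300 kip·in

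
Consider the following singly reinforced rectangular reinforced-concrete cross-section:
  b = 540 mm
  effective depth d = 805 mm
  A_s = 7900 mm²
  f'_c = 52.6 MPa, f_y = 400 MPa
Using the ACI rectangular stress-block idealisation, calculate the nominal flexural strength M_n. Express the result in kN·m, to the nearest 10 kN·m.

M_n ≈ 2340 kN·m

T = A_s f_y = 7900 × 400 = 3160000 N = 3160 kN.
From C = T: a = T/(0.85 f'_c b) = 3160000/(0.85 × 52.6 × 540) = 130.88 mm.
M_n = T(d − a/2) = 3160 kN × (805 − 65.44) mm = 2337.01 kN·m.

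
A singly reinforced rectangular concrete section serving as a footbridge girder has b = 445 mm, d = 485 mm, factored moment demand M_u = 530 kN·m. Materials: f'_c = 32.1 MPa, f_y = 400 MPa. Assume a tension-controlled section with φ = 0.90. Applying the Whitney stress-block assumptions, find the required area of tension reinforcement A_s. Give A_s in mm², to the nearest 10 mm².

M_n = M_u/φ = 530/0.90 = 588.889 kN·m.
With M_n = 0.85 f'_c a b (d − a/2), solve the quadratic for a:
a = d − √(d² − 2M_n/(0.85 f'_c b)) = 485 − √(485² − 2 × 588.889×10⁶/(0.85 × 32.1 × 445)) = 113.22 mm.
A_s = 0.85 f'_c a b / f_y = 0.85 × 32.1 × 113.22 × 445 / 400 = 3436.7 mm².

A_s ≈ 3440 mm²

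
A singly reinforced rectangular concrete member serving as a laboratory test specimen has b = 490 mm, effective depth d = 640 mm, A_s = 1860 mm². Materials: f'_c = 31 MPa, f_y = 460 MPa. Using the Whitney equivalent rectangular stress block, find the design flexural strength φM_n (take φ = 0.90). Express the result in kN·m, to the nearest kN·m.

φM_n ≈ 467 kN·m

T = A_s f_y = 1860 × 460 = 855600 N = 855.6 kN.
From C = T: a = T/(0.85 f'_c b) = 855600/(0.85 × 31 × 490) = 66.27 mm.
M_n = T(d − a/2) = 855.6 kN × (640 − 33.135) mm = 519.23 kN·m.
φM_n = 0.90 × 519.23 = 467.31 kN·m.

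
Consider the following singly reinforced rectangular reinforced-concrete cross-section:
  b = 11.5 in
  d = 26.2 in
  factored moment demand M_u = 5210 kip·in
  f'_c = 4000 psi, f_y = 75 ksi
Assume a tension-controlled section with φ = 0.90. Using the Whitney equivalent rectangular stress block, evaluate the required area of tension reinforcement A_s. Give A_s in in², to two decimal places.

A_s ≈ 3.36 in²

M_n = M_u/φ = 5210/0.90 = 5788.89 kip·in.
From M_n = 0.85 f'_c a b (d − a/2):
a = d − √(d² − 2M_n/(0.85 f'_c b)) = 26.2 − √(26.2² − 2 × 5788.89/(0.85 × 4 × 11.5)) = 6.443 in.
A_s = 0.85 f'_c a b / f_y = 0.85 × 4 × 6.443 × 11.5 / 75 = 3.359 in².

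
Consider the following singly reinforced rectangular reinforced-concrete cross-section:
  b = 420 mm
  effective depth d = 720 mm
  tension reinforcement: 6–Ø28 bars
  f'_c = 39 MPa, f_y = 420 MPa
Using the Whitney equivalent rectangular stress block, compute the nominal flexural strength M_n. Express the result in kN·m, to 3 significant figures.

M_n ≈ 1030 kN·m

A_s = 6 × 616 = 3696 mm².
T = A_s f_y = 3696 × 420 = 1552320 N = 1552.32 kN.
From C = T: a = T/(0.85 f'_c b) = 1552320/(0.85 × 39 × 420) = 111.49 mm.
M_n = T(d − a/2) = 1552.32 kN × (720 − 55.745) mm = 1031.14 kN·m.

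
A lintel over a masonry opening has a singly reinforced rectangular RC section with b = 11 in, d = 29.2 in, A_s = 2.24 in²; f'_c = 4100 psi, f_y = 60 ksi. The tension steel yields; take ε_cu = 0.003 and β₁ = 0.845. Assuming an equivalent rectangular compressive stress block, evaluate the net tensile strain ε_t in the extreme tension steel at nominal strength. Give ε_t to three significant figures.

a = A_s f_y/(0.85 f'_c b) = 3.506 in.
β₁ = 0.845, so c = a/β₁ = 3.506/0.845 = 4.149 in.
From the linear strain diagram with ε_cu = 0.003: ε_t = 0.003 (d − c)/c = 0.003 × (29.2 − 4.149)/4.149 = 0.0181.
Since ε_t ≥ 0.005, the section is tension-controlled.

ε_t ≈ 0.0181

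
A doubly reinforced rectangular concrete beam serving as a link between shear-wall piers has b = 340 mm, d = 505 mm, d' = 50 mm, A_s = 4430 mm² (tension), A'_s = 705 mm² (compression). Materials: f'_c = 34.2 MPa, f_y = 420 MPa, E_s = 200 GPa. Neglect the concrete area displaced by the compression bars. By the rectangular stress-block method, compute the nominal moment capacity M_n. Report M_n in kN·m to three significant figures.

M_n ≈ 801 kN·m

Assume both tension and compression steel yield.
Net tension couple steel: A_s − A'_s = 3725 mm².
a = (A_s − A'_s) f_y / (0.85 f'_c b) = 1564500/(0.85 × 34.2 × 340) = 158.29 mm.
c = a/β₁ = 158.29/0.806 = 196.39 mm; ε'_s = 0.003(c − d')/c = 0.0022 ≥ f_y/E_s = 0.0021, so compression steel does yield.
M_n = (A_s − A'_s) f_y (d − a/2) + A'_s f_y (d − d') = [1564500 × (505 − 79.145) + 296100 × (505 − 50)] × 10⁻⁶ = 666.25 + 134.73 = 800.98 kN·m.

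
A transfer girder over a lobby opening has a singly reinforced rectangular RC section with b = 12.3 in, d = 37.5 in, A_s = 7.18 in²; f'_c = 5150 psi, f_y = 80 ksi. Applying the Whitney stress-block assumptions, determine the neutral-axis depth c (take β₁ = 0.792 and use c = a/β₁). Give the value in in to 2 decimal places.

c ≈ 13.47 in

T = A_s f_y = 7.18 × 80 = 574.4 kips.
a = T/(0.85 f'_c b) = 574.4/(0.85 × 5.15 × 12.3) = 10.6680 in.
With β₁ = 0.792, c = a/β₁ = 10.6680/0.792 = 13.47 in.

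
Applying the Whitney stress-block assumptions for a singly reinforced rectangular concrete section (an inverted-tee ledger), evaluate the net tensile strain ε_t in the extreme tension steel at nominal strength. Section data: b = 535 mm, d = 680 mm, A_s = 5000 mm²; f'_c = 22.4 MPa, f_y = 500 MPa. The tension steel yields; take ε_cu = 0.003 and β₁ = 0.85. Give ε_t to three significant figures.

ε_t ≈ 0.00407

a = A_s f_y/(0.85 f'_c b) = 245.43 mm.
β₁ = 0.85, so c = a/β₁ = 245.43/0.85 = 288.74 mm.
From the linear strain diagram with ε_cu = 0.003: ε_t = 0.003 (d − c)/c = 0.003 × (680 − 288.74)/288.74 = 0.00407.
ε_t is between 0.004 and 0.005 — transition zone.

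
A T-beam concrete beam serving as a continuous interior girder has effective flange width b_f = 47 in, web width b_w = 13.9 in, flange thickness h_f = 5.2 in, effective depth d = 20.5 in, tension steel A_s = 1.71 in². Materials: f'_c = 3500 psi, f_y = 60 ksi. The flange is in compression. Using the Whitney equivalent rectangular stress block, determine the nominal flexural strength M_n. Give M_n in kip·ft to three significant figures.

Tension: T = A_s f_y = 1.71 × 60 = 102.6 kips.
Try a within the flange: a = T/(0.85 f'_c b_f) = 102.6/(0.85 × 3.5 × 47) = 0.734 in.
Since a = 0.734 ≤ h_f = 5.2 in, the stress block lies entirely in the flange; analyse as a rectangular beam of width b_f.
M_n = T(d − a/2) = 102.6 × (20.5 − 0.367) = 2065.6 kip·in.
M_n = 2065.6/12 = 172.13 kip·ft.

M_n ≈ 172 kip·ft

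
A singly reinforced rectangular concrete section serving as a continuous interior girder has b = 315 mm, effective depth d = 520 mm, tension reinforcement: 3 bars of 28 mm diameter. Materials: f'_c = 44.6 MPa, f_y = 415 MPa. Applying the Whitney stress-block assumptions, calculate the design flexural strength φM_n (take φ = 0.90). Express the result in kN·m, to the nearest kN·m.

φM_n ≈ 337 kN·m

A_s = 3 × 616 = 1848 mm².
T = A_s f_y = 1848 × 415 = 766920 N = 766.92 kN.
From C = T: a = T/(0.85 f'_c b) = 766920/(0.85 × 44.6 × 315) = 64.22 mm.
M_n = T(d − a/2) = 766.92 kN × (520 − 32.11) mm = 374.17 kN·m.
φM_n = 0.90 × 374.17 = 336.75 kN·m.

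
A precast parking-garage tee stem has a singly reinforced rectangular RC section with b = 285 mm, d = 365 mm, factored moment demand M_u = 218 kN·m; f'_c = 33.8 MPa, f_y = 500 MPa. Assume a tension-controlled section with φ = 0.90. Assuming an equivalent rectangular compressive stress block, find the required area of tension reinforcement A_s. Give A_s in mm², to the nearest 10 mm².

M_n = M_u/φ = 218/0.90 = 242.222 kN·m.
With M_n = 0.85 f'_c a b (d − a/2), solve the quadratic for a:
a = d − √(d² − 2M_n/(0.85 f'_c b)) = 365 − √(365² − 2 × 242.222×10⁶/(0.85 × 33.8 × 285)) = 92.86 mm.
A_s = 0.85 f'_c a b / f_y = 0.85 × 33.8 × 92.86 × 285 / 500 = 1520.7 mm².

A_s ≈ 1520 mm²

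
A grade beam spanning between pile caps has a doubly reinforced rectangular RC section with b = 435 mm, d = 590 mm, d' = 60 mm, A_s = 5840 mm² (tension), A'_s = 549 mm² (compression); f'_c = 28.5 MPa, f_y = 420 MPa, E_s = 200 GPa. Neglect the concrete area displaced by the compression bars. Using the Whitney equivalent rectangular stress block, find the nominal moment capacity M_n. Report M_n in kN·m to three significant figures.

M_n ≈ 1200 kN·m

Assume both tension and compression steel yield.
Net tension couple steel: A_s − A'_s = 5291 mm².
a = (A_s − A'_s) f_y / (0.85 f'_c b) = 2222220/(0.85 × 28.5 × 435) = 210.88 mm.
c = a/β₁ = 210.88/0.846 = 249.27 mm; ε'_s = 0.003(c − d')/c = 0.0023 ≥ f_y/E_s = 0.0021, so compression steel does yield.
M_n = (A_s − A'_s) f_y (d − a/2) + A'_s f_y (d − d') = [2222220 × (590 − 105.44) + 230580 × (590 − 60)] × 10⁻⁶ = 1076.80 + 122.21 = 1199.01 kN·m.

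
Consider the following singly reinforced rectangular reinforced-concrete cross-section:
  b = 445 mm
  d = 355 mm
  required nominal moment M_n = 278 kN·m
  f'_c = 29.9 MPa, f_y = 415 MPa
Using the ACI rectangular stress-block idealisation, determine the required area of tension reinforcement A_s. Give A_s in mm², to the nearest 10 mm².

With M_n = 0.85 f'_c a b (d − a/2), solve the quadratic for a:
a = d − √(d² − 2M_n/(0.85 f'_c b)) = 355 − √(355² − 2 × 278×10⁶/(0.85 × 29.9 × 445)) = 77.76 mm.
A_s = 0.85 f'_c a b / f_y = 0.85 × 29.9 × 77.76 × 445 / 415 = 2119.1 mm².

A_s ≈ 2120 mm²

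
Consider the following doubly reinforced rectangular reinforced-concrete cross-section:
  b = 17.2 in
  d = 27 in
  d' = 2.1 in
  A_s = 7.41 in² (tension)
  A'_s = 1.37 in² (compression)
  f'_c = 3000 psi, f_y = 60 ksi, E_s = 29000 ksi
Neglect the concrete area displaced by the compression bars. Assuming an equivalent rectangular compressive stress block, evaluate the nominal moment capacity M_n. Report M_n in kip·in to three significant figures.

Assume both steels yield.
a = (A_s − A'_s) f_y/(0.85 f'_c b) = (7.41 − 1.37) × 60/(0.85 × 3 × 17.2) = 8.263 in.
c = a/β₁ = 8.263/0.85 = 9.721 in; ε'_s = 0.003(c − d')/c = 0.0024 ≥ ε_y = 0.0021, so the compression steel yields.
M_n = (A_s − A'_s) f_y (d − a/2) + A'_s f_y (d − d') = 362.4 × (27 − 4.1315) + 82.2 × (27 − 2.1) = 8287.5 + 2046.8 = 10334.3 kip·in.

M_n ≈ 10300 kip·in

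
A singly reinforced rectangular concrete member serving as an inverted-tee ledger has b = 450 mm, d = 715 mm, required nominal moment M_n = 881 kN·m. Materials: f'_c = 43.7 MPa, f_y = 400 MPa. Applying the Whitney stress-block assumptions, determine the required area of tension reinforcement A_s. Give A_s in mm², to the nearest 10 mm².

With M_n = 0.85 f'_c a b (d − a/2), solve the quadratic for a:
a = d − √(d² − 2M_n/(0.85 f'_c b)) = 715 − √(715² − 2 × 881×10⁶/(0.85 × 43.7 × 450)) = 77.97 mm.
A_s = 0.85 f'_c a b / f_y = 0.85 × 43.7 × 77.97 × 450 / 400 = 3258.2 mm².

A_s ≈ 3260 mm²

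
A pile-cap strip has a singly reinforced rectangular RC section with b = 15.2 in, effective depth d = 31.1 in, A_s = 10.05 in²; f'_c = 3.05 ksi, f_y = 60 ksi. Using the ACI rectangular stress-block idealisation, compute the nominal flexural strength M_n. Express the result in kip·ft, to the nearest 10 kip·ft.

T = A_s f_y = 10.05 × 60 = 603 kips.
a = T/(0.85 f'_c b) = 603/(0.85 × 3.05 × 15.2) = 15.302 in.
M_n = T(d − a/2) = 603 × (31.1 − 7.651) = 14139.7 kip·in = 14139.7/12 = 1178.31 kip·ft.

M_n ≈ 1180 kip·ft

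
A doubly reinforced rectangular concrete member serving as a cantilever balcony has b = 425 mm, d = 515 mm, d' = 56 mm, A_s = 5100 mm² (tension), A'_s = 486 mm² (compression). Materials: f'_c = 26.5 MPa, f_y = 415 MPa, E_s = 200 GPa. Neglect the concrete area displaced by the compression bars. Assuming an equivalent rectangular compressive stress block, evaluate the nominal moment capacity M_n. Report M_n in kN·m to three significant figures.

Assume both tension and compression steel yield.
Net tension couple steel: A_s − A'_s = 4614 mm².
a = (A_s − A'_s) f_y / (0.85 f'_c b) = 1914810/(0.85 × 26.5 × 425) = 200.02 mm.
c = a/β₁ = 200.02/0.85 = 235.32 mm; ε'_s = 0.003(c − d')/c = 0.0023 ≥ f_y/E_s = 0.0021, so compression steel does yield.
M_n = (A_s − A'_s) f_y (d − a/2) + A'_s f_y (d − d') = [1914810 × (515 − 100.01) + 201690 × (515 − 56)] × 10⁻⁶ = 794.63 + 92.58 = 887.21 kN·m.

M_n ≈ 887 kN·m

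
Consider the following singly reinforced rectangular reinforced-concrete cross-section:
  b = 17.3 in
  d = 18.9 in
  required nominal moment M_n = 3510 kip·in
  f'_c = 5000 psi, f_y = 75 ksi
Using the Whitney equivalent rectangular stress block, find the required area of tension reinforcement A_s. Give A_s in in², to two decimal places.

From M_n = 0.85 f'_c a b (d − a/2):
a = d − √(d² − 2M_n/(0.85 f'_c b)) = 18.9 − √(18.9² − 2 × 3510/(0.85 × 5 × 17.3)) = 2.722 in.
A_s = 0.85 f'_c a b / f_y = 0.85 × 5 × 2.722 × 17.3 / 75 = 2.668 in².

A_s ≈ 2.67 in²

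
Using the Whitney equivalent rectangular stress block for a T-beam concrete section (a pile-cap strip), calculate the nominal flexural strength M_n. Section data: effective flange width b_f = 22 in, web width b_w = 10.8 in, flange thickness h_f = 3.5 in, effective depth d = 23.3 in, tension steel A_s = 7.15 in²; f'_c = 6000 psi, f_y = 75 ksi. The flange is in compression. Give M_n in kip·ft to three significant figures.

M_n ≈ 926 kip·ft

Tension: T = A_s f_y = 7.15 × 75 = 536.25 kips.
Try a within the flange: a = T/(0.85 f'_c b_f) = 536.25/(0.85 × 6 × 22) = 4.779 in.
a = 4.779 > h_f = 3.5 in: the block extends into the web. Split into flange-overhang and web parts.
C_f = 0.85 f'_c (b_f − b_w) h_f = 0.85 × 6 × (22 − 10.8) × 3.5 = 199.9 kips.
Remaining web compression depth: a_w = (T − C_f)/(0.85 f'_c b_w) = (536.25 − 199.9)/(0.85 × 6 × 10.8) = 6.107 in.
M_n = C_f(d − h_f/2) + (T − C_f)(d − a_w/2) = 199.9 × (23.3 − 1.75) + 336.35 × (23.3 − 3.0535) = 4307.8 + 6809.9 = 11117.7 kip·in.
M_n = 11117.7/12 = 926.48 kip·ft.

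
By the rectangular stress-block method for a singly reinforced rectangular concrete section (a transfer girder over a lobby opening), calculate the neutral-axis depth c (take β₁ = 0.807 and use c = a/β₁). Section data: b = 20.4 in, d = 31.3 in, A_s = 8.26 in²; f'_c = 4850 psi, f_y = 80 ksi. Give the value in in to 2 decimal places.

c ≈ 9.74 in

T = A_s f_y = 8.26 × 80 = 660.8 kips.
a = T/(0.85 f'_c b) = 660.8/(0.85 × 4.85 × 20.4) = 7.8574 in.
With β₁ = 0.807, c = a/β₁ = 7.8574/0.807 = 9.74 in.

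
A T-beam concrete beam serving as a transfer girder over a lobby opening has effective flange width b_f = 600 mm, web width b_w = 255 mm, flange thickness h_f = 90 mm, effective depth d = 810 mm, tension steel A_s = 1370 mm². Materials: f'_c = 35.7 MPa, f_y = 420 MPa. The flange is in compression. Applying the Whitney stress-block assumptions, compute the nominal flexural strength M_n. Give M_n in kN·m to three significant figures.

Tension: T = A_s f_y = 1370 × 420 = 575400 N.
Try a within the flange: a = T/(0.85 f'_c b_f) = 575400/(0.85 × 35.7 × 600) = 31.60 mm.
Since a = 31.60 ≤ h_f = 90 mm, the stress block lies entirely in the flange; analyse as a rectangular beam of width b_f.
M_n = T(d − a/2) = 575400 × (810 − 15.8) = 456.98 × 10⁶ N·mm.
M_n = 456.98 kN·m.

M_n ≈ 457 kN·m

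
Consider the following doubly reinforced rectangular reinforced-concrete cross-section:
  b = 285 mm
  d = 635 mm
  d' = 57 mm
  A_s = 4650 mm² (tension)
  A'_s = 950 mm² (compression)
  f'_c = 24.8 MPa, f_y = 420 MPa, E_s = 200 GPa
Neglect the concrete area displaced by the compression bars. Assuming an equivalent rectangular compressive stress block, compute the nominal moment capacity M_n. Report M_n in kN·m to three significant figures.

Assume both tension and compression steel yield.
Net tension couple steel: A_s − A'_s = 3700 mm².
a = (A_s − A'_s) f_y / (0.85 f'_c b) = 1554000/(0.85 × 24.8 × 285) = 258.66 mm.
c = a/β₁ = 258.66/0.85 = 304.31 mm; ε'_s = 0.003(c − d')/c = 0.0024 ≥ f_y/E_s = 0.0021, so compression steel does yield.
M_n = (A_s − A'_s) f_y (d − a/2) + A'_s f_y (d − d') = [1554000 × (635 − 129.33) + 399000 × (635 − 57)] × 10⁻⁶ = 785.81 + 230.62 = 1016.43 kN·m.

M_n ≈ 1020 kN·m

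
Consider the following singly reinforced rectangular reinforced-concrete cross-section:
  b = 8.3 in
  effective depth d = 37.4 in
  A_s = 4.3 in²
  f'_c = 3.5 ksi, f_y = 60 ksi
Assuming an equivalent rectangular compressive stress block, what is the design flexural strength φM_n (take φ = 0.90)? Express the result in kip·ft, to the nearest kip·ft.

T = A_s f_y = 4.3 × 60 = 258 kips.
a = T/(0.85 f'_c b) = 258/(0.85 × 3.5 × 8.3) = 10.449 in.
M_n = T(d − a/2) = 258 × (37.4 − 5.2245) = 8301.3 kip·in = 8301.3/12 = 691.78 kip·ft.
φM_n = 0.90 × 691.78 = 622.60 kip·ft.

φM_n ≈ 623 kip·ft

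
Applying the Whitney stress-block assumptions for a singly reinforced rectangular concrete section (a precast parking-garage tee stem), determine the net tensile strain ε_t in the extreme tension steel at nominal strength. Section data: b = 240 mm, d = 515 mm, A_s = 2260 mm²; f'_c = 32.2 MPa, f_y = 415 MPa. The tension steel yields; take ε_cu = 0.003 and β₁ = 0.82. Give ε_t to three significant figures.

ε_t ≈ 0.00587

a = A_s f_y/(0.85 f'_c b) = 142.78 mm.
β₁ = 0.82, so c = a/β₁ = 142.78/0.82 = 174.12 mm.
From the linear strain diagram with ε_cu = 0.003: ε_t = 0.003 (d − c)/c = 0.003 × (515 − 174.12)/174.12 = 0.00587.
Since ε_t ≥ 0.005, the section is tension-controlled.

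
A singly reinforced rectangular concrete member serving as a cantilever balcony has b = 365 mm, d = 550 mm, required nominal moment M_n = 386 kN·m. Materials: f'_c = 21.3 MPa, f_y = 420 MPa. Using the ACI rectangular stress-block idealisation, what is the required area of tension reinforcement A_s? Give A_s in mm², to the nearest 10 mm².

With M_n = 0.85 f'_c a b (d − a/2), solve the quadratic for a:
a = d − √(d² − 2M_n/(0.85 f'_c b)) = 550 − √(550² − 2 × 386×10⁶/(0.85 × 21.3 × 365)) = 119.10 mm.
A_s = 0.85 f'_c a b / f_y = 0.85 × 21.3 × 119.10 × 365 / 420 = 1873.9 mm².

A_s ≈ 1870 mm²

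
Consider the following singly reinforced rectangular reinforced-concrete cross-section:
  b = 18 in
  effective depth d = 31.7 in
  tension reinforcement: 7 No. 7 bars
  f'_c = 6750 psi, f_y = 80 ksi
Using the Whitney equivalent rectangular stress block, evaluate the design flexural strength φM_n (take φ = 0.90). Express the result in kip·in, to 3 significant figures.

φM_n ≈ 9090 kip·in

A_s = 7 × 0.6 = 4.2 in².
T = A_s f_y = 4.2 × 80 = 336 kips.
a = T/(0.85 f'_c b) = 336/(0.85 × 6.75 × 18) = 3.253 in.
M_n = T(d − a/2) = 336 × (31.7 − 1.6265) = 10104.7 kip·in.
φM_n = 0.90 × 10104.7 = 9094.2 kip·in.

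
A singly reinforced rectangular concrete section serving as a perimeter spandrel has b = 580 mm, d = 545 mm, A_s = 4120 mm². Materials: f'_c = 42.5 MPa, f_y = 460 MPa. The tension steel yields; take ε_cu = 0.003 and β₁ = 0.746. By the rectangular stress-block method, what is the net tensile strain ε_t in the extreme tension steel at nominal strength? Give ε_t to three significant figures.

a = A_s f_y/(0.85 f'_c b) = 90.45 mm.
β₁ = 0.746, so c = a/β₁ = 90.45/0.746 = 121.25 mm.
From the linear strain diagram with ε_cu = 0.003: ε_t = 0.003 (d − c)/c = 0.003 × (545 − 121.25)/121.25 = 0.0105.
Since ε_t ≥ 0.005, the section is tension-controlled.

ε_t ≈ 0.0105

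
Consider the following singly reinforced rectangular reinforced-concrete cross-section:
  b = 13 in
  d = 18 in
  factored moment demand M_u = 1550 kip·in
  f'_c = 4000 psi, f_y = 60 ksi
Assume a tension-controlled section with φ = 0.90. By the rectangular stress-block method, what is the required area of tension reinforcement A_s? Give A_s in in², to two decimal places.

A_s ≈ 1.70 in²

M_n = M_u/φ = 1550/0.90 = 1722.22 kip·in.
From M_n = 0.85 f'_c a b (d − a/2):
a = d − √(d² − 2M_n/(0.85 f'_c b)) = 18 − √(18² − 2 × 1722.22/(0.85 × 4 × 13)) = 2.313 in.
A_s = 0.85 f'_c a b / f_y = 0.85 × 4 × 2.313 × 13 / 60 = 1.704 in².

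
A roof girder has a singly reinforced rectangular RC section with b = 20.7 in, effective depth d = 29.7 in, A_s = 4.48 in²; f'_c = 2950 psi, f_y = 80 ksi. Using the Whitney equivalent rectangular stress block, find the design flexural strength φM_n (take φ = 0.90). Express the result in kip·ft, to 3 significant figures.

T = A_s f_y = 4.48 × 80 = 358.4 kips.
a = T/(0.85 f'_c b) = 358.4/(0.85 × 2.95 × 20.7) = 6.905 in.
M_n = T(d − a/2) = 358.4 × (29.7 − 3.4525) = 9407.1 kip·in = 9407.1/12 = 783.93 kip·ft.
φM_n = 0.90 × 783.93 = 705.54 kip·ft.

φM_n ≈ 706 kip·ft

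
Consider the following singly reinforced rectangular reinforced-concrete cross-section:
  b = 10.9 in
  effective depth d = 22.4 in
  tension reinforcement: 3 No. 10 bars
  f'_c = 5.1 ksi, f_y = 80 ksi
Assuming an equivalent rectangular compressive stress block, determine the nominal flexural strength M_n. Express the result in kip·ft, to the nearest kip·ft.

A_s = 3 × 1.27 = 3.81 in².
T = A_s f_y = 3.81 × 80 = 304.8 kips.
a = T/(0.85 f'_c b) = 304.8/(0.85 × 5.1 × 10.9) = 6.451 in.
M_n = T(d − a/2) = 304.8 × (22.4 − 3.2255) = 5844.4 kip·in = 5844.4/12 = 487.03 kip·ft.

M_n ≈ 487 kip·ft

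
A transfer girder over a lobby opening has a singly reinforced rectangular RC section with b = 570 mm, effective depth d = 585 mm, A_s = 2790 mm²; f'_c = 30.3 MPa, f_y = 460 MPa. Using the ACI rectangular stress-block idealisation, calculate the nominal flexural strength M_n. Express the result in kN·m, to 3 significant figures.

M_n ≈ 695 kN·m

T = A_s f_y = 2790 × 460 = 1283400 N = 1283.4 kN.
From C = T: a = T/(0.85 f'_c b) = 1283400/(0.85 × 30.3 × 570) = 87.42 mm.
M_n = T(d − a/2) = 1283.4 kN × (585 − 43.71) mm = 694.69 kN·m.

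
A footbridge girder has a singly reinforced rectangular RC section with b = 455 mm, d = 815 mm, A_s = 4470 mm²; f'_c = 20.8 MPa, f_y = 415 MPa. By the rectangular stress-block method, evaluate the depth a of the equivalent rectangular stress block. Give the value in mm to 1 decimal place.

a ≈ 230.6 mm

T = A_s f_y = 4470 × 415 = 1855050 N = 1855.05 kN.
Setting C = 0.85 f'_c a b equal to T: a = 1855050/(0.85 × 20.8 × 455) = 230.6 mm.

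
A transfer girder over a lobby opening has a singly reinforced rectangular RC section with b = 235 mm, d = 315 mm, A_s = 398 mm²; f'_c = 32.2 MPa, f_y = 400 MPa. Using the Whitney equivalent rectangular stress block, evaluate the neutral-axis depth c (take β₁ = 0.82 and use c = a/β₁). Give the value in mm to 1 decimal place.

c ≈ 30.2 mm

T = A_s f_y = 398 × 400 = 159200 N = 159.2 kN.
Setting C = 0.85 f'_c a b equal to T: a = 159200/(0.85 × 32.2 × 235) = 24.751 mm.
With β₁ = 0.82, c = a/β₁ = 24.751/0.82 = 30.2 mm.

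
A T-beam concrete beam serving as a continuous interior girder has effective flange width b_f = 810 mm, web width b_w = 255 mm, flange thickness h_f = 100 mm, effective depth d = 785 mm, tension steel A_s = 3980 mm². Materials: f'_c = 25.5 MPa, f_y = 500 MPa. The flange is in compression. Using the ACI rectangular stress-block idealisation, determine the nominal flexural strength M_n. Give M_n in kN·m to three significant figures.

M_n ≈ 1450 kN·m

Tension: T = A_s f_y = 3980 × 500 = 1990000 N.
Try a within the flange: a = T/(0.85 f'_c b_f) = 1990000/(0.85 × 25.5 × 810) = 113.35 mm.
a = 113.35 > h_f = 100 mm: the block extends into the web. Split into flange-overhang and web parts.
C_f = 0.85 f'_c (b_f − b_w) h_f = 0.85 × 25.5 × (810 − 255) × 100 = 1202963 N.
Remaining web compression depth: a_w = (T − C_f)/(0.85 f'_c b_w) = (1990000 − 1202963)/(0.85 × 25.5 × 255) = 142.40 mm.
M_n = C_f(d − h_f/2) + (T − C_f)(d − a_w/2) = 1202963 × (785 − 50) + 787037 × (785 − 71.2) = 884.18 + 561.79 = 1445.97 × 10⁶ N·mm.
M_n = 1445.97 kN·m.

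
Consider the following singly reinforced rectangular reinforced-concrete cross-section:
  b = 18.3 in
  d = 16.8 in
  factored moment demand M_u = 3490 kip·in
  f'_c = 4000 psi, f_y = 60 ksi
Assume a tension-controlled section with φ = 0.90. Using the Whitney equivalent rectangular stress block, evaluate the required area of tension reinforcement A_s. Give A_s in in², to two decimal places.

A_s ≈ 4.40 in²

M_n = M_u/φ = 3490/0.90 = 3877.78 kip·in.
From M_n = 0.85 f'_c a b (d − a/2):
a = d − √(d² − 2M_n/(0.85 f'_c b)) = 16.8 − √(16.8² − 2 × 3877.78/(0.85 × 4 × 18.3)) = 4.246 in.
A_s = 0.85 f'_c a b / f_y = 0.85 × 4 × 4.246 × 18.3 / 60 = 4.403 in².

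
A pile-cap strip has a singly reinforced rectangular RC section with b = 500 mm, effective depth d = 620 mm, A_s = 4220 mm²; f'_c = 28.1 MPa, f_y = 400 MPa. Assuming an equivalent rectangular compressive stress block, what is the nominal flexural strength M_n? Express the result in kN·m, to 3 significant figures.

T = A_s f_y = 4220 × 400 = 1688000 N = 1688 kN.
From C = T: a = T/(0.85 f'_c b) = 1688000/(0.85 × 28.1 × 500) = 141.34 mm.
M_n = T(d − a/2) = 1688 kN × (620 − 70.67) mm = 927.27 kN·m.

M_n ≈ 927 kN·m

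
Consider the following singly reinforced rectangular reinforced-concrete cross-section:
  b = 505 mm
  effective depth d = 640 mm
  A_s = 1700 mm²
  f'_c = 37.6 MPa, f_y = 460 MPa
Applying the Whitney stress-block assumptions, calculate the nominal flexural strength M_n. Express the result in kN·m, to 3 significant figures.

T = A_s f_y = 1700 × 460 = 782000 N = 782 kN.
From C = T: a = T/(0.85 f'_c b) = 782000/(0.85 × 37.6 × 505) = 48.45 mm.
M_n = T(d − a/2) = 782 kN × (640 − 24.225) mm = 481.54 kN·m.

M_n ≈ 482 kN·m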